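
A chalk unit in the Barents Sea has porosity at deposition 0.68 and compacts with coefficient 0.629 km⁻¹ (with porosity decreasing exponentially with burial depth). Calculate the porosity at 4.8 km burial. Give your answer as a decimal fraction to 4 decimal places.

0.0332

n = n₀·exp(−c·d) = 0.68 × exp(−0.629 × 4.8) = 0.68 × exp(−3.019)
  = 0.68 × 0.0488 = 0.0332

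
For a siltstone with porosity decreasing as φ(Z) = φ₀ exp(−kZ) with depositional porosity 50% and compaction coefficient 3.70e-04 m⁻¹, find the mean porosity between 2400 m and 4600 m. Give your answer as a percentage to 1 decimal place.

Working in km (1 km = 1000 m; k in km⁻¹ = k in m⁻¹ × 1000):
⟨φ⟩ = (1/(Z₂−Z₁)) ∫ φ₀ e^(−kZ) dZ = φ₀·(e^(−k·Z₁) − e^(−k·Z₂)) / (k·(Z₂−Z₁))
e^(−0.37×2.4) = 0.4115; e^(−0.37×4.6) = 0.1823
⟨φ⟩ = 0.5 × (0.4115 − 0.1823) / (0.37 × 2.2) = 0.5 × 0.2815 = 0.1408

14.1%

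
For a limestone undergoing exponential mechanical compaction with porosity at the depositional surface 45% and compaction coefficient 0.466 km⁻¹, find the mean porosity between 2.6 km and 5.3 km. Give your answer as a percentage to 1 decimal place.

7.6%

⟨phi⟩ = (1/(z₂−z₁)) ∫ phi₀ e^(−kz) dz = phi₀·(e^(−k·z₁) − e^(−k·z₂)) / (k·(z₂−z₁))
e^(−0.466×2.6) = 0.2977; e^(−0.466×5.3) = 0.0846
⟨phi⟩ = 0.45 × (0.2977 − 0.0846) / (0.466 × 2.7) = 0.45 × 0.1694 = 0.0762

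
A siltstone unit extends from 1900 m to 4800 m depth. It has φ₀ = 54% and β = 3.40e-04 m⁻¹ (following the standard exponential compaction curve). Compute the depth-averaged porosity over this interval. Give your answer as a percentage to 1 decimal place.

18.0%

Working in km (1 km = 1000 m; β in km⁻¹ = β in m⁻¹ × 1000):
⟨φ⟩ = (1/(d₂−d₁)) ∫ φ₀ e^(−βd) dd = φ₀·(e^(−β·d₁) − e^(−β·d₂)) / (β·(d₂−d₁))
e^(−0.34×1.9) = 0.5241; e^(−0.34×4.8) = 0.1955
⟨φ⟩ = 0.54 × (0.5241 − 0.1955) / (0.34 × 2.9) = 0.54 × 0.3333 = 0.1800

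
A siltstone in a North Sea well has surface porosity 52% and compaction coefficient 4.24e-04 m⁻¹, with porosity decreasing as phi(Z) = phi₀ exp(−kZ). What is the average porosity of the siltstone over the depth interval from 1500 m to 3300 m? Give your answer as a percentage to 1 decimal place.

Working in km (1 km = 1000 m; k in km⁻¹ = k in m⁻¹ × 1000):
⟨phi⟩ = (1/(Z₂−Z₁)) ∫ phi₀ e^(−kZ) dZ = phi₀·(e^(−k·Z₁) − e^(−k·Z₂)) / (k·(Z₂−Z₁))
e^(−0.424×1.5) = 0.5294; e^(−0.424×3.3) = 0.2468
⟨phi⟩ = 0.52 × (0.5294 − 0.2468) / (0.424 × 1.8) = 0.52 × 0.3703 = 0.1926

19.3%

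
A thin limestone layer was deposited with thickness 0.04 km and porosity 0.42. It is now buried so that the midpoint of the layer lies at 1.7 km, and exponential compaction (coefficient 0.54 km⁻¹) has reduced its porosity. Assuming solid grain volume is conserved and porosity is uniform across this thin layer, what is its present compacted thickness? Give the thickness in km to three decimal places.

Porosity at 1.7 km: φ = 0.42·exp(−0.54×1.7) = 0.1677
Solid-volume conservation: h(1−φ) = h₀(1−φ₀) ⇒ h = h₀·(1−φ₀)/(1−φ)
h = 0.04 × (1 − 0.42)/(1 − 0.1677) = 0.04 × 0.6969 = 0.0279 km

0.028 km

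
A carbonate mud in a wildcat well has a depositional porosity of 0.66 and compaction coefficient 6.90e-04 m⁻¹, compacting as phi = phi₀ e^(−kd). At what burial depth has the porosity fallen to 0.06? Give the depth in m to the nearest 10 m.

Working in km (1 km = 1000 m; k in km⁻¹ = k in m⁻¹ × 1000):
Invert Athy's law: d = ln(phi₀/phi) / k
d = ln(0.66/0.06) / 0.69 = ln(11) / 0.69 = 2.3979 / 0.69 = 3.475 km

3480 m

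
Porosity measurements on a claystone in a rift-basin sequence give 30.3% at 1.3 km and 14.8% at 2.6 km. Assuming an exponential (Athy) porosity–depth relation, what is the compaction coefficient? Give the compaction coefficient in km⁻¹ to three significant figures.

Athy: φ(d) = φ₀ e^(−βd) ⇒ φ₁/φ₂ = e^{β(d₂−d₁)} ⇒ β = ln(φ₁/φ₂)/(d₂−d₁)
β = ln(0.303/0.148) / (2.6 − 1.3) = ln(2.047) / 1.3 = 0.7165 / 1.3 = 0.5512 km⁻¹

0.551 km⁻¹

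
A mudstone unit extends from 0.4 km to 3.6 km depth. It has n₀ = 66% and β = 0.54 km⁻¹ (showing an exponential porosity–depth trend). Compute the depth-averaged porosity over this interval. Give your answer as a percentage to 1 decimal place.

⟨n⟩ = (1/(z₂−z₁)) ∫ n₀ e^(−βz) dz = n₀·(e^(−β·z₁) − e^(−β·z₂)) / (β·(z₂−z₁))
e^(−0.54×0.4) = 0.8057; e^(−0.54×3.6) = 0.1431
⟨n⟩ = 0.66 × (0.8057 − 0.1431) / (0.54 × 3.2) = 0.66 × 0.3835 = 0.2531

25.3%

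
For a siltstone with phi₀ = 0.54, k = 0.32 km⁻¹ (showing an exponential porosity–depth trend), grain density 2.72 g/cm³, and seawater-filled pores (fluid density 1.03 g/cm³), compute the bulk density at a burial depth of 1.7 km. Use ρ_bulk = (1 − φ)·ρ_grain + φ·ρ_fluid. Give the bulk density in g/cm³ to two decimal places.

Porosity at depth: phi = 0.54·exp(−0.32×1.7) = 0.54×0.5804 = 0.3134
Bulk density: ρ_b = (1−phi)ρ_g + phi·ρ_f = 0.6866×2.72 + 0.3134×1.03
       = 1.867 + 0.323 = 2.190 g/cm³

2.19 g/cm³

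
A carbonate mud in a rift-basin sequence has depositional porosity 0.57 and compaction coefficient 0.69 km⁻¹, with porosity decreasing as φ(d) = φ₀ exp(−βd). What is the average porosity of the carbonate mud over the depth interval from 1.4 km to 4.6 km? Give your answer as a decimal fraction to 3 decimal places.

⟨φ⟩ = (1/(d₂−d₁)) ∫ φ₀ e^(−βd) dd = φ₀·(e^(−β·d₁) − e^(−β·d₂)) / (β·(d₂−d₁))
e^(−0.69×1.4) = 0.3806; e^(−0.69×4.6) = 0.0418
⟨φ⟩ = 0.57 × (0.3806 − 0.0418) / (0.69 × 3.2) = 0.57 × 0.1534 = 0.0875

0.087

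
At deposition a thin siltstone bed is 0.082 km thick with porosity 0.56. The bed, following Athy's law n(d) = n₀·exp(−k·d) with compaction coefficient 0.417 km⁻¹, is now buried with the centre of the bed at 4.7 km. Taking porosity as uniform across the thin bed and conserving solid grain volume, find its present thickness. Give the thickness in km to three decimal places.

0.039 km

Porosity at 4.7 km: n = 0.56·exp(−0.417×4.7) = 0.0789
Solid-volume conservation: h(1−n) = h₀(1−n₀) ⇒ h = h₀·(1−n₀)/(1−n)
h = 0.082 × (1 − 0.56)/(1 − 0.0789) = 0.082 × 0.4777 = 0.0392 km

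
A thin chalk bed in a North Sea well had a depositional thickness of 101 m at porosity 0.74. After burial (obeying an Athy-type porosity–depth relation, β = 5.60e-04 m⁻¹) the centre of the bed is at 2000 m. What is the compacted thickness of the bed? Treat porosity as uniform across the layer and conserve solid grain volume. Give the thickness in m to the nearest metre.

35 m

Working in km (1 km = 1000 m; β in km⁻¹ = β in m⁻¹ × 1000):
Porosity at 2 km: n = 0.74·exp(−0.56×2) = 0.2414
Solid-volume conservation: h(1−n) = h₀(1−n₀) ⇒ h = h₀·(1−n₀)/(1−n)
h = 0.101 × (1 − 0.74)/(1 − 0.2414) = 0.101 × 0.3428 = 0.0346 km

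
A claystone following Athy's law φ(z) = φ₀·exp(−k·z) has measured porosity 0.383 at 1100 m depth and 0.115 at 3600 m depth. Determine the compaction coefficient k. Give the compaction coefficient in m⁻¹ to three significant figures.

Working in km (1 km = 1000 m; k in km⁻¹ = k in m⁻¹ × 1000):
Athy: φ(z) = φ₀ e^(−kz) ⇒ φ₁/φ₂ = e^{k(z₂−z₁)} ⇒ k = ln(φ₁/φ₂)/(z₂−z₁)
k = ln(0.383/0.115) / (3.6 − 1.1) = ln(3.33) / 2.5 = 1.2031 / 2.5 = 0.4812 km⁻¹

0.000481 m⁻¹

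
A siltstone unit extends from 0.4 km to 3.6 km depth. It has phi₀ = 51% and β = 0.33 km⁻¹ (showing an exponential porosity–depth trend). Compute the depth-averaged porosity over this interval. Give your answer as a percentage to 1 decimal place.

⟨phi⟩ = (1/(d₂−d₁)) ∫ phi₀ e^(−βd) dd = phi₀·(e^(−β·d₁) − e^(−β·d₂)) / (β·(d₂−d₁))
e^(−0.33×0.4) = 0.8763; e^(−0.33×3.6) = 0.3048
⟨phi⟩ = 0.51 × (0.8763 − 0.3048) / (0.33 × 3.2) = 0.51 × 0.5412 = 0.2760

27.6%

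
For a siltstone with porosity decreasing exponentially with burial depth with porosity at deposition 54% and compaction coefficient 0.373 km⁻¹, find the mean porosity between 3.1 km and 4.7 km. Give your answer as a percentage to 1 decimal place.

⟨n⟩ = (1/(z₂−z₁)) ∫ n₀ e^(−kz) dz = n₀·(e^(−k·z₁) − e^(−k·z₂)) / (k·(z₂−z₁))
e^(−0.373×3.1) = 0.3146; e^(−0.373×4.7) = 0.1732
⟨n⟩ = 0.54 × (0.3146 − 0.1732) / (0.373 × 1.6) = 0.54 × 0.2370 = 0.1280

12.8%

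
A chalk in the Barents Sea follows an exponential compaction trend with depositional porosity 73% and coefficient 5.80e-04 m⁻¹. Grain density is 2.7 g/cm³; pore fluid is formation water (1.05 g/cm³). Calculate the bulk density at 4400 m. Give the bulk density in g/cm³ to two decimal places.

2.61 g/cm³

Working in km (1 km = 1000 m; c in km⁻¹ = c in m⁻¹ × 1000):
Porosity at depth: φ = 0.73·exp(−0.58×4.4) = 0.73×0.0779 = 0.0569
Bulk density: ρ_b = (1−φ)ρ_g + φ·ρ_f = 0.9431×2.7 + 0.0569×1.05
       = 2.546 + 0.060 = 2.606 g/cm³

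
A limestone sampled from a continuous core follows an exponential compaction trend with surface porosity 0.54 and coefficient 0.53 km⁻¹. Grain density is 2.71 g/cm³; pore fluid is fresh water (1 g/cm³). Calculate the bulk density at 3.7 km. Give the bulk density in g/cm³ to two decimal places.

2.58 g/cm³

Porosity at depth: phi = 0.54·exp(−0.53×3.7) = 0.54×0.1407 = 0.0760
Bulk density: ρ_b = (1−phi)ρ_g + phi·ρ_f = 0.9240×2.71 + 0.0760×1
       = 2.504 + 0.076 = 2.580 g/cm³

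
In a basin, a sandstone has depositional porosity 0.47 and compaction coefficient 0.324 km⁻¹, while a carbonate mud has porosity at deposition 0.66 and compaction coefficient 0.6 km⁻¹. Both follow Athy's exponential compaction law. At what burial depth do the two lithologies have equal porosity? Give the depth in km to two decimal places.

1.23 km

Set n₀ₐ e^(−kₐZ) = n₀ᵦ e^(−kᵦZ) ⇒ ln(n₀ₐ/n₀ᵦ) = (kₐ − kᵦ)·Z
Z = ln(0.47/0.66) / (0.324 − 0.6) = -0.3395 / -0.276 = 1.230 km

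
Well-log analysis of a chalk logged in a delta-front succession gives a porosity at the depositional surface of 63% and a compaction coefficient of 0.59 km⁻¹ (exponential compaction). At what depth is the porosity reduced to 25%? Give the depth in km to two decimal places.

1.57 km

Invert Athy's law: Z = ln(n₀/n) / β
Z = ln(0.63/0.25) / 0.59 = ln(2.52) / 0.59 = 0.9243 / 0.59 = 1.567 km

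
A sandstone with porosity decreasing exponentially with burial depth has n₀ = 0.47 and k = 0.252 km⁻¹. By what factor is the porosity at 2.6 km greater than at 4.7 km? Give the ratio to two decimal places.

1.70

n(z₁)/n(z₂) = e^(−k·z₁)/e^(−k·z₂) = e^{k(z₂−z₁)}
= exp(0.252 × 2.1) = exp(0.5292) = 1.6976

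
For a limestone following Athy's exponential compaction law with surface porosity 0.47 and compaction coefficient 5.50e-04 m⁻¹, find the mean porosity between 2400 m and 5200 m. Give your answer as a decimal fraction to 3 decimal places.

0.064

Working in km (1 km = 1000 m; k in km⁻¹ = k in m⁻¹ × 1000):
⟨phi⟩ = (1/(d₂−d₁)) ∫ phi₀ e^(−kd) dd = phi₀·(e^(−k·d₁) − e^(−k·d₂)) / (k·(d₂−d₁))
e^(−0.55×2.4) = 0.2671; e^(−0.55×5.2) = 0.0573
⟨phi⟩ = 0.47 × (0.2671 − 0.0573) / (0.55 × 2.8) = 0.47 × 0.1363 = 0.0641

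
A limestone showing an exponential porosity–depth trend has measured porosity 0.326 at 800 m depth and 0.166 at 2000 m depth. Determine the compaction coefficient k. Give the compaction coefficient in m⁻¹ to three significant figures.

Working in km (1 km = 1000 m; k in km⁻¹ = k in m⁻¹ × 1000):
Athy: φ(Z) = φ₀ e^(−kZ) ⇒ φ₁/φ₂ = e^{k(Z₂−Z₁)} ⇒ k = ln(φ₁/φ₂)/(Z₂−Z₁)
k = ln(0.326/0.166) / (2 − 0.8) = ln(1.964) / 1.2 = 0.6749 / 1.2 = 0.5624 km⁻¹

0.000562 m⁻¹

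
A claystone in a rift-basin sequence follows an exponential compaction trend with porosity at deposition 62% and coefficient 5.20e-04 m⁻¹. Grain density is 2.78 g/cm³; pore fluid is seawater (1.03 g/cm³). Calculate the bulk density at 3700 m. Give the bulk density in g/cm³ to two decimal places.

Working in km (1 km = 1000 m; k in km⁻¹ = k in m⁻¹ × 1000):
Porosity at depth: phi = 0.62·exp(−0.52×3.7) = 0.62×0.1460 = 0.0905
Bulk density: ρ_b = (1−phi)ρ_g + phi·ρ_f = 0.9095×2.78 + 0.0905×1.03
       = 2.528 + 0.093 = 2.622 g/cm³

2.62 g/cm³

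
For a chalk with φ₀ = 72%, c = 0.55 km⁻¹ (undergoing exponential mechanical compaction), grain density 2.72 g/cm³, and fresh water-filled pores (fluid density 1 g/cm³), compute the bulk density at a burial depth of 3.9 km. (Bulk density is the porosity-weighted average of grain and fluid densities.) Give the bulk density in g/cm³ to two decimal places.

Porosity at depth: φ = 0.72·exp(−0.55×3.9) = 0.72×0.1171 = 0.0843
Bulk density: ρ_b = (1−φ)ρ_g + φ·ρ_f = 0.9157×2.72 + 0.0843×1
       = 2.491 + 0.084 = 2.575 g/cm³

2.58 g/cm³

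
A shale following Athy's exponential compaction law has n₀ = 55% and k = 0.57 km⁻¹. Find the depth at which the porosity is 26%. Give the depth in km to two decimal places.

1.31 km

Invert Athy's law: z = ln(n₀/n) / k
z = ln(0.55/0.26) / 0.57 = ln(2.115) / 0.57 = 0.7492 / 0.57 = 1.314 km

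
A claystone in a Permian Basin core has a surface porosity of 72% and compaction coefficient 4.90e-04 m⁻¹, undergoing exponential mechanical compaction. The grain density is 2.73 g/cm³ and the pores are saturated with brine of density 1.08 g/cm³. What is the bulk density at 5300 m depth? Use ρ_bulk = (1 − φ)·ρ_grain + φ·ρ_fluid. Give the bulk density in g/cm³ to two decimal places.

Working in km (1 km = 1000 m; β in km⁻¹ = β in m⁻¹ × 1000):
Porosity at depth: phi = 0.72·exp(−0.49×5.3) = 0.72×0.0745 = 0.0536
Bulk density: ρ_b = (1−phi)ρ_g + phi·ρ_f = 0.9464×2.73 + 0.0536×1.08
       = 2.584 + 0.058 = 2.641 g/cm³

2.64 g/cm³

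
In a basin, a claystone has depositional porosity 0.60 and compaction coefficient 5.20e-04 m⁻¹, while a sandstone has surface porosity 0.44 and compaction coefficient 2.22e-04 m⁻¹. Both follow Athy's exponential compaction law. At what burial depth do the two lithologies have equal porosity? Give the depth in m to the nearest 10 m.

Working in km (1 km = 1000 m; k in km⁻¹ = k in m⁻¹ × 1000):
Set φ₀ₐ e^(−kₐz) = φ₀ᵦ e^(−kᵦz) ⇒ ln(φ₀ₐ/φ₀ᵦ) = (kₐ − kᵦ)·z
z = ln(0.6/0.44) / (0.52 − 0.222) = 0.3102 / 0.298 = 1.041 km

1040 m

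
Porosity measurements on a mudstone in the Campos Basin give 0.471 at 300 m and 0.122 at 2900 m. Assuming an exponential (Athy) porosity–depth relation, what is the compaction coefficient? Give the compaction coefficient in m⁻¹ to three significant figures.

Working in km (1 km = 1000 m; β in km⁻¹ = β in m⁻¹ × 1000):
Athy: n(z) = n₀ e^(−βz) ⇒ n₁/n₂ = e^{β(z₂−z₁)} ⇒ β = ln(n₁/n₂)/(z₂−z₁)
β = ln(0.471/0.122) / (2.9 − 0.3) = ln(3.861) / 2.6 = 1.3508 / 2.6 = 0.5196 km⁻¹

0.000520 m⁻¹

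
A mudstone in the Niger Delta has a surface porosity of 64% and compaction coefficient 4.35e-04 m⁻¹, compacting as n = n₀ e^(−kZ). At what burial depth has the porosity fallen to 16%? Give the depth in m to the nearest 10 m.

Working in km (1 km = 1000 m; k in km⁻¹ = k in m⁻¹ × 1000):
Invert Athy's law: Z = ln(n₀/n) / k
Z = ln(0.64/0.16) / 0.435 = ln(4) / 0.435 = 1.3863 / 0.435 = 3.187 km

3190 m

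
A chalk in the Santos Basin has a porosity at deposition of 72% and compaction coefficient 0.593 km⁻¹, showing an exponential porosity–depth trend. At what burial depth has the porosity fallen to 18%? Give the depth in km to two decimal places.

2.34 km

Invert Athy's law: z = ln(φ₀/φ) / c
z = ln(0.72/0.18) / 0.593 = ln(4) / 0.593 = 1.3863 / 0.593 = 2.338 km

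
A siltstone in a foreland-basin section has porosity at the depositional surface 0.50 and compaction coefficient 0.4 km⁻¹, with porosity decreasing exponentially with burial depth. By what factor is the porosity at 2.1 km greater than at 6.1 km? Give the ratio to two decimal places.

n(d₁)/n(d₂) = e^(−c·d₁)/e^(−c·d₂) = e^{c(d₂−d₁)}
= exp(0.4 × 4) = exp(1.6) = 4.9530

4.95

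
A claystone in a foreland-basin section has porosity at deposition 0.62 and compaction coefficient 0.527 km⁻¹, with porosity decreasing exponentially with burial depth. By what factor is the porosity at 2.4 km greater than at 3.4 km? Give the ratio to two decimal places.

1.69

n(Z₁)/n(Z₂) = e^(−k·Z₁)/e^(−k·Z₂) = e^{k(Z₂−Z₁)}
= exp(0.527 × 1) = exp(0.527) = 1.6938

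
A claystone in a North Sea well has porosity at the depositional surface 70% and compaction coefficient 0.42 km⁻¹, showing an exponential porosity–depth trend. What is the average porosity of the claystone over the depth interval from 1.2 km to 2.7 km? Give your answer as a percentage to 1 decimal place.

⟨φ⟩ = (1/(z₂−z₁)) ∫ φ₀ e^(−cz) dz = φ₀·(e^(−c·z₁) − e^(−c·z₂)) / (c·(z₂−z₁))
e^(−0.42×1.2) = 0.6041; e^(−0.42×2.7) = 0.3217
⟨φ⟩ = 0.7 × (0.6041 − 0.3217) / (0.42 × 1.5) = 0.7 × 0.4482 = 0.3137

31.4%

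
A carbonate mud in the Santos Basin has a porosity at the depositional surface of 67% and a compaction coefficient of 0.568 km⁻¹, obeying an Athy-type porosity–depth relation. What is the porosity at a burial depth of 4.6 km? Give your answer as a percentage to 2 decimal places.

4.91%

phi = phi₀·exp(−k·d) = 0.67 × exp(−0.568 × 4.6) = 0.67 × exp(−2.613)
  = 0.67 × 0.0733 = 0.0491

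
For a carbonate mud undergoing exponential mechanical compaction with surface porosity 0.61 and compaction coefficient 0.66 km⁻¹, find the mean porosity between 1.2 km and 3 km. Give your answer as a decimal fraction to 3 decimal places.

⟨n⟩ = (1/(d₂−d₁)) ∫ n₀ e^(−βd) dd = n₀·(e^(−β·d₁) − e^(−β·d₂)) / (β·(d₂−d₁))
e^(−0.66×1.2) = 0.4529; e^(−0.66×3) = 0.1381
⟨n⟩ = 0.61 × (0.4529 − 0.1381) / (0.66 × 1.8) = 0.61 × 0.2650 = 0.1617

0.162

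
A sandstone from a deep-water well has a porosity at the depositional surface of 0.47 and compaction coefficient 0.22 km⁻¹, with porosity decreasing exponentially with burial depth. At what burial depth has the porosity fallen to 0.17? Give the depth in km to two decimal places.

Invert Athy's law: d = ln(phi₀/phi) / k
d = ln(0.47/0.17) / 0.22 = ln(2.765) / 0.22 = 1.0169 / 0.22 = 4.622 km

4.62 km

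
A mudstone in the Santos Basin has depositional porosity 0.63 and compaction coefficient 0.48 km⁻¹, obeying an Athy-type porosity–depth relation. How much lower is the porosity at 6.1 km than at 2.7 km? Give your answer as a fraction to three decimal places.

n(2.7) = 0.63·e^(−0.48×2.7) = 0.1724
n(6.1) = 0.63·e^(−0.48×6.1) = 0.0337
Δn = 0.1724 − 0.0337 = 0.1387

0.139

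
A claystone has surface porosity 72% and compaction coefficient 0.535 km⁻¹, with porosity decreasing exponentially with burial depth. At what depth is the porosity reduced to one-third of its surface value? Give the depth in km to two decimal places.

2.05 km

n/n₀ = 1/3 ⇒ exp(−c·Z) = 1/3 ⇒ Z = ln(3) / c
Z = 1.0986 / 0.535 = 2.053 km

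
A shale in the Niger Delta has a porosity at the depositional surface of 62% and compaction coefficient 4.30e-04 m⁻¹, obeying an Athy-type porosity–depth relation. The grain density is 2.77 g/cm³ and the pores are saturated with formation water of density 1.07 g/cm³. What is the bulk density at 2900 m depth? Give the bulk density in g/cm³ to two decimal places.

Working in km (1 km = 1000 m; c in km⁻¹ = c in m⁻¹ × 1000):
Porosity at depth: phi = 0.62·exp(−0.43×2.9) = 0.62×0.2874 = 0.1782
Bulk density: ρ_b = (1−phi)ρ_g + phi·ρ_f = 0.8218×2.77 + 0.1782×1.07
       = 2.276 + 0.191 = 2.467 g/cm³

2.47 g/cm³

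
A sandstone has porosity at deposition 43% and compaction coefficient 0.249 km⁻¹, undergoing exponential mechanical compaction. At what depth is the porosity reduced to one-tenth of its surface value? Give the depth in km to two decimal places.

n/n₀ = 1/10 ⇒ exp(−β·z) = 1/10 ⇒ z = ln(10) / β
z = 2.3026 / 0.249 = 9.247 km

9.25 km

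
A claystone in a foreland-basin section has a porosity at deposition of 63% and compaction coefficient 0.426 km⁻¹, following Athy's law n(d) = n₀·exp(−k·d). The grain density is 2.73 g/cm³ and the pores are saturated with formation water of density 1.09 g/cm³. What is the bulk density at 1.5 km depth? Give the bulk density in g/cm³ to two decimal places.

2.18 g/cm³

Porosity at depth: n = 0.63·exp(−0.426×1.5) = 0.63×0.5278 = 0.3325
Bulk density: ρ_b = (1−n)ρ_g + n·ρ_f = 0.6675×2.73 + 0.3325×1.09
       = 1.822 + 0.362 = 2.185 g/cm³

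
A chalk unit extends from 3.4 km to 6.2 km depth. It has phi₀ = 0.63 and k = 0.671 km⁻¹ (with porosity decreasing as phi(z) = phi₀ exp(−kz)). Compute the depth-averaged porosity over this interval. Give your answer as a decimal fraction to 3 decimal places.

0.029

⟨phi⟩ = (1/(z₂−z₁)) ∫ phi₀ e^(−kz) dz = phi₀·(e^(−k·z₁) − e^(−k·z₂)) / (k·(z₂−z₁))
e^(−0.671×3.4) = 0.1021; e^(−0.671×6.2) = 0.0156
⟨phi⟩ = 0.63 × (0.1021 − 0.0156) / (0.671 × 2.8) = 0.63 × 0.0461 = 0.0290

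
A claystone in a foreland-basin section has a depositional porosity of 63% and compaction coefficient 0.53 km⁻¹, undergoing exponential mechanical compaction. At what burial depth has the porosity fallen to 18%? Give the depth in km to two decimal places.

Invert Athy's law: d = ln(n₀/n) / β
d = ln(0.63/0.18) / 0.53 = ln(3.5) / 0.53 = 1.2528 / 0.53 = 2.364 km

2.36 km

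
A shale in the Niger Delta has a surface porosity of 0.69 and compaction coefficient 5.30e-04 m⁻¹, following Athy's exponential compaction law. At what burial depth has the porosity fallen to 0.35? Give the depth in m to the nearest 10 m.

Working in km (1 km = 1000 m; β in km⁻¹ = β in m⁻¹ × 1000):
Invert Athy's law: d = ln(φ₀/φ) / β
d = ln(0.69/0.35) / 0.53 = ln(1.971) / 0.53 = 0.6788 / 0.53 = 1.281 km

1280 m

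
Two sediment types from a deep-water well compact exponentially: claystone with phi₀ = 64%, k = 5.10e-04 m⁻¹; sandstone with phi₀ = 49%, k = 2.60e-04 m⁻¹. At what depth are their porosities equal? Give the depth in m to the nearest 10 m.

Working in km (1 km = 1000 m; k in km⁻¹ = k in m⁻¹ × 1000):
Set phi₀ₐ e^(−kₐd) = phi₀ᵦ e^(−kᵦd) ⇒ ln(phi₀ₐ/phi₀ᵦ) = (kₐ − kᵦ)·d
d = ln(0.64/0.49) / (0.51 − 0.26) = 0.2671 / 0.25 = 1.068 km

1070 m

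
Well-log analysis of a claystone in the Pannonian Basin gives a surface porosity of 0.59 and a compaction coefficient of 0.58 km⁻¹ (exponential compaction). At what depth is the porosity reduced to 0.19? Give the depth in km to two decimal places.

Invert Athy's law: d = ln(phi₀/phi) / β
d = ln(0.59/0.19) / 0.58 = ln(3.105) / 0.58 = 1.1331 / 0.58 = 1.954 km

1.95 km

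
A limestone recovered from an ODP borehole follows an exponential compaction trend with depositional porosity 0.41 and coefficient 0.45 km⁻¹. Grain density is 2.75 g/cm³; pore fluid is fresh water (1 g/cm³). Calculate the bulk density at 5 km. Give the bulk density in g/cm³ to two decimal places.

2.67 g/cm³

Porosity at depth: n = 0.41·exp(−0.45×5) = 0.41×0.1054 = 0.0432
Bulk density: ρ_b = (1−n)ρ_g + n·ρ_f = 0.9568×2.75 + 0.0432×1
       = 2.631 + 0.043 = 2.674 g/cm³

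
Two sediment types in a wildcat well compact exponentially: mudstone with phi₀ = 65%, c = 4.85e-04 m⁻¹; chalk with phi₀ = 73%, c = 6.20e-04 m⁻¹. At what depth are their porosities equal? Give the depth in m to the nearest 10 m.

Working in km (1 km = 1000 m; c in km⁻¹ = c in m⁻¹ × 1000):
Set phi₀ₐ e^(−cₐZ) = phi₀ᵦ e^(−cᵦZ) ⇒ ln(phi₀ₐ/phi₀ᵦ) = (cₐ − cᵦ)·Z
Z = ln(0.65/0.73) / (0.485 − 0.62) = -0.1161 / -0.135 = 0.860 km

860 m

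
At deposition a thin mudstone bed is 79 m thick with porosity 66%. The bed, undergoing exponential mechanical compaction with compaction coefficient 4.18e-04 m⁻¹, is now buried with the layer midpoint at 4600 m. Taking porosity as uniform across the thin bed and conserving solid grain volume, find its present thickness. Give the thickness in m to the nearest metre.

Working in km (1 km = 1000 m; k in km⁻¹ = k in m⁻¹ × 1000):
Porosity at 4.6 km: n = 0.66·exp(−0.418×4.6) = 0.0965
Solid-volume conservation: h(1−n) = h₀(1−n₀) ⇒ h = h₀·(1−n₀)/(1−n)
h = 0.079 × (1 − 0.66)/(1 − 0.0965) = 0.079 × 0.3763 = 0.0297 km

30 m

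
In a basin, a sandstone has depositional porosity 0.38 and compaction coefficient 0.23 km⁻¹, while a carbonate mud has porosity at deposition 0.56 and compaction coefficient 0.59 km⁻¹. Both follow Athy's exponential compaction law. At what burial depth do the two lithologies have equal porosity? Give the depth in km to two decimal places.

1.08 km

Set φ₀ₐ e^(−βₐd) = φ₀ᵦ e^(−βᵦd) ⇒ ln(φ₀ₐ/φ₀ᵦ) = (βₐ − βᵦ)·d
d = ln(0.38/0.56) / (0.23 − 0.59) = -0.3878 / -0.36 = 1.077 km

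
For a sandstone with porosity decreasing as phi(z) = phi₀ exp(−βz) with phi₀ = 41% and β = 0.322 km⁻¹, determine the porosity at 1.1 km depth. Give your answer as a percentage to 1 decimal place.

28.8%

phi = phi₀·exp(−β·z) = 0.41 × exp(−0.322 × 1.1) = 0.41 × exp(−0.3542)
  = 0.41 × 0.7017 = 0.2877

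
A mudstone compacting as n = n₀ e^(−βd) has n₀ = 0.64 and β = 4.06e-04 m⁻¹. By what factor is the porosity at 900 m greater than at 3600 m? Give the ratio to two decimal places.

2.99

Working in km (1 km = 1000 m; β in km⁻¹ = β in m⁻¹ × 1000):
n(d₁)/n(d₂) = e^(−β·d₁)/e^(−β·d₂) = e^{β(d₂−d₁)}
= exp(0.406 × 2.7) = exp(1.096) = 2.9928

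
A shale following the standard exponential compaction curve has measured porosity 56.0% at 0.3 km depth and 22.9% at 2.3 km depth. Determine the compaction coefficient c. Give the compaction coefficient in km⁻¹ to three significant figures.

Athy: φ(Z) = φ₀ e^(−cZ) ⇒ φ₁/φ₂ = e^{c(Z₂−Z₁)} ⇒ c = ln(φ₁/φ₂)/(Z₂−Z₁)
c = ln(0.56/0.229) / (2.3 − 0.3) = ln(2.445) / 2 = 0.8942 / 2 = 0.4471 km⁻¹

0.447 km⁻¹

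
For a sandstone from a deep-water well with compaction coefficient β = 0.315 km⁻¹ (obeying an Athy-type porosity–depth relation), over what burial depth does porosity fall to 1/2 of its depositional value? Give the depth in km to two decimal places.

φ/φ₀ = 1/2 ⇒ exp(−β·z) = 1/2 ⇒ z = ln(2) / β
z = 0.6931 / 0.315 = 2.200 km

2.20 km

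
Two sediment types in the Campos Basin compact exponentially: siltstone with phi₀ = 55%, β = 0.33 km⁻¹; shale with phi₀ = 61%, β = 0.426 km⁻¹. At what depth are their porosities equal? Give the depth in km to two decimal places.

Set phi₀ₐ e^(−βₐz) = phi₀ᵦ e^(−βᵦz) ⇒ ln(phi₀ₐ/phi₀ᵦ) = (βₐ − βᵦ)·z
z = ln(0.55/0.61) / (0.33 − 0.426) = -0.1035 / -0.096 = 1.079 km

1.08 km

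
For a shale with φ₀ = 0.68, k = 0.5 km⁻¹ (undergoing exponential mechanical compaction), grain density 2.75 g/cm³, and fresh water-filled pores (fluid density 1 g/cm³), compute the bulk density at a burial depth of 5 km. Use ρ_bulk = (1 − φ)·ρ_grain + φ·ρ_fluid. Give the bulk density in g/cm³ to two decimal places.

2.65 g/cm³

Porosity at depth: φ = 0.68·exp(−0.5×5) = 0.68×0.0821 = 0.0558
Bulk density: ρ_b = (1−φ)ρ_g + φ·ρ_f = 0.9442×2.75 + 0.0558×1
       = 2.597 + 0.056 = 2.652 g/cm³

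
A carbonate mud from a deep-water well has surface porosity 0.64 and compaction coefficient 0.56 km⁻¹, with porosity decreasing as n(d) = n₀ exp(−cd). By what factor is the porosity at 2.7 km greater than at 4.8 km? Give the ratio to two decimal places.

n(d₁)/n(d₂) = e^(−c·d₁)/e^(−c·d₂) = e^{c(d₂−d₁)}
= exp(0.56 × 2.1) = exp(1.176) = 3.2414

3.24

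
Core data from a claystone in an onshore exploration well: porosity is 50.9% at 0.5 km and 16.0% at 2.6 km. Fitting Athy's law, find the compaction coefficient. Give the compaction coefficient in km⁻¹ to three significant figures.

0.551 km⁻¹

Athy: n(Z) = n₀ e^(−cZ) ⇒ n₁/n₂ = e^{c(Z₂−Z₁)} ⇒ c = ln(n₁/n₂)/(Z₂−Z₁)
c = ln(0.509/0.16) / (2.6 − 0.5) = ln(3.181) / 2.1 = 1.1573 / 2.1 = 0.5511 km⁻¹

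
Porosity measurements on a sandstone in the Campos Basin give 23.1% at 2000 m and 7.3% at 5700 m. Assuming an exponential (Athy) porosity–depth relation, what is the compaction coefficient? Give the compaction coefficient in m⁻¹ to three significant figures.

0.000311 m⁻¹

Working in km (1 km = 1000 m; k in km⁻¹ = k in m⁻¹ × 1000):
Athy: phi(z) = phi₀ e^(−kz) ⇒ phi₁/phi₂ = e^{k(z₂−z₁)} ⇒ k = ln(phi₁/phi₂)/(z₂−z₁)
k = ln(0.231/0.073) / (5.7 − 2) = ln(3.164) / 3.7 = 1.1520 / 3.7 = 0.3113 km⁻¹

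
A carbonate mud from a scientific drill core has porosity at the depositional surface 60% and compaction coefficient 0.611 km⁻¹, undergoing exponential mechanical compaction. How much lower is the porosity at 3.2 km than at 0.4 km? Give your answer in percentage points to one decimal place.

n(0.4) = 0.6·e^(−0.611×0.4) = 0.4699
n(3.2) = 0.6·e^(−0.611×3.2) = 0.0849
Δn = 0.4699 − 0.0849 = 0.3850

38.5 percentage points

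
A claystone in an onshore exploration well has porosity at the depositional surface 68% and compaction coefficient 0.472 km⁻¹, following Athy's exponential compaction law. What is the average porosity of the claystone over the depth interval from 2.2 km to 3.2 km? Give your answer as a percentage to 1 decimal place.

⟨phi⟩ = (1/(Z₂−Z₁)) ∫ phi₀ e^(−cZ) dZ = phi₀·(e^(−c·Z₁) − e^(−c·Z₂)) / (c·(Z₂−Z₁))
e^(−0.472×2.2) = 0.3540; e^(−0.472×3.2) = 0.2208
⟨phi⟩ = 0.68 × (0.3540 − 0.2208) / (0.472 × 1) = 0.68 × 0.2822 = 0.1919

19.2%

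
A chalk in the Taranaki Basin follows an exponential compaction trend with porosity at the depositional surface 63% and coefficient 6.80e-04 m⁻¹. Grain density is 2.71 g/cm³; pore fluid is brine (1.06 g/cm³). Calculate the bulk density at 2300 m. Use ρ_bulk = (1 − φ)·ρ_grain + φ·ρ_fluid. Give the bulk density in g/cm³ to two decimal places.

2.49 g/cm³

Working in km (1 km = 1000 m; c in km⁻¹ = c in m⁻¹ × 1000):
Porosity at depth: n = 0.63·exp(−0.68×2.3) = 0.63×0.2093 = 0.1319
Bulk density: ρ_b = (1−n)ρ_g + n·ρ_f = 0.8681×2.71 + 0.1319×1.06
       = 2.353 + 0.140 = 2.492 g/cm³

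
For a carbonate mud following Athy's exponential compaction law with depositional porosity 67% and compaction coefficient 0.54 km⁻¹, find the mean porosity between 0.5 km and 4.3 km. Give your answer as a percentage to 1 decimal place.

21.7%

⟨phi⟩ = (1/(z₂−z₁)) ∫ phi₀ e^(−kz) dz = phi₀·(e^(−k·z₁) − e^(−k·z₂)) / (k·(z₂−z₁))
e^(−0.54×0.5) = 0.7634; e^(−0.54×4.3) = 0.0981
⟨phi⟩ = 0.67 × (0.7634 − 0.0981) / (0.54 × 3.8) = 0.67 × 0.3242 = 0.2172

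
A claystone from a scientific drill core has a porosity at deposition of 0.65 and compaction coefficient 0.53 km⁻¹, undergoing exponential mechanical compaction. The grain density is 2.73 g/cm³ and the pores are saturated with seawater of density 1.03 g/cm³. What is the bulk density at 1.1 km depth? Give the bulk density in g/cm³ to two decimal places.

2.11 g/cm³

Porosity at depth: phi = 0.65·exp(−0.53×1.1) = 0.65×0.5582 = 0.3628
Bulk density: ρ_b = (1−phi)ρ_g + phi·ρ_f = 0.6372×2.73 + 0.3628×1.03
       = 1.739 + 0.374 = 2.113 g/cm³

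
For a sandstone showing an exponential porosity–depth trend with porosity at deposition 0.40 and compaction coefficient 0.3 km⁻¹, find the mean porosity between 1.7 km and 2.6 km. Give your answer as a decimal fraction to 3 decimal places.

⟨φ⟩ = (1/(z₂−z₁)) ∫ φ₀ e^(−cz) dz = φ₀·(e^(−c·z₁) − e^(−c·z₂)) / (c·(z₂−z₁))
e^(−0.3×1.7) = 0.6005; e^(−0.3×2.6) = 0.4584
⟨φ⟩ = 0.4 × (0.6005 − 0.4584) / (0.3 × 0.9) = 0.4 × 0.5263 = 0.2105

0.211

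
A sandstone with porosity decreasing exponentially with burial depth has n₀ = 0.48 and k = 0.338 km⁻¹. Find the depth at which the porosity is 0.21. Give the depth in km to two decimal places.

Invert Athy's law: d = ln(n₀/n) / k
d = ln(0.48/0.21) / 0.338 = ln(2.286) / 0.338 = 0.8267 / 0.338 = 2.446 km

2.45 km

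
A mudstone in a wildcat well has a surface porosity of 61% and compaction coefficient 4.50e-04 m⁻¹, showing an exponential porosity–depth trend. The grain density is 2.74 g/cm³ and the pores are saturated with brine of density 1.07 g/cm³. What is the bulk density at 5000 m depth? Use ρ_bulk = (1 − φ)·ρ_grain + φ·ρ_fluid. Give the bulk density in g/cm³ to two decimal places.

Working in km (1 km = 1000 m; β in km⁻¹ = β in m⁻¹ × 1000):
Porosity at depth: φ = 0.61·exp(−0.45×5) = 0.61×0.1054 = 0.0643
Bulk density: ρ_b = (1−φ)ρ_g + φ·ρ_f = 0.9357×2.74 + 0.0643×1.07
       = 2.564 + 0.069 = 2.633 g/cm³

2.63 g/cm³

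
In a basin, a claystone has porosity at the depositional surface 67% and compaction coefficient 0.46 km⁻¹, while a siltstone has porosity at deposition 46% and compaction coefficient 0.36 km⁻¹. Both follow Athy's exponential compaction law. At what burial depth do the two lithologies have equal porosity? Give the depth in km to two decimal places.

3.76 km

Set φ₀ₐ e^(−cₐz) = φ₀ᵦ e^(−cᵦz) ⇒ ln(φ₀ₐ/φ₀ᵦ) = (cₐ − cᵦ)·z
z = ln(0.67/0.46) / (0.46 − 0.36) = 0.3761 / 0.1 = 3.761 km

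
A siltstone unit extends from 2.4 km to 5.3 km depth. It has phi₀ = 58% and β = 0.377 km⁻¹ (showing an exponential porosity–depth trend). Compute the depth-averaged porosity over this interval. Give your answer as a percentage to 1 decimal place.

14.3%

⟨phi⟩ = (1/(d₂−d₁)) ∫ phi₀ e^(−βd) dd = phi₀·(e^(−β·d₁) − e^(−β·d₂)) / (β·(d₂−d₁))
e^(−0.377×2.4) = 0.4046; e^(−0.377×5.3) = 0.1356
⟨phi⟩ = 0.58 × (0.4046 − 0.1356) / (0.377 × 2.9) = 0.58 × 0.2461 = 0.1427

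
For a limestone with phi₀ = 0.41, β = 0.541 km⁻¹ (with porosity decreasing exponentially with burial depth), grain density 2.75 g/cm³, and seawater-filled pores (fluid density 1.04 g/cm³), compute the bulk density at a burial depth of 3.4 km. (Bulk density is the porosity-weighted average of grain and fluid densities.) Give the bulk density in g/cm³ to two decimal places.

Porosity at depth: phi = 0.41·exp(−0.541×3.4) = 0.41×0.1589 = 0.0652
Bulk density: ρ_b = (1−phi)ρ_g + phi·ρ_f = 0.9348×2.75 + 0.0652×1.04
       = 2.571 + 0.068 = 2.639 g/cm³

2.64 g/cm³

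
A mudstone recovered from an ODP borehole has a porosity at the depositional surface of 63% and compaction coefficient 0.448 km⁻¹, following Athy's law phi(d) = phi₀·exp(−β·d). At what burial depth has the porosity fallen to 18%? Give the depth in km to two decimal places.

2.80 km

Invert Athy's law: d = ln(phi₀/phi) / β
d = ln(0.63/0.18) / 0.448 = ln(3.5) / 0.448 = 1.2528 / 0.448 = 2.796 km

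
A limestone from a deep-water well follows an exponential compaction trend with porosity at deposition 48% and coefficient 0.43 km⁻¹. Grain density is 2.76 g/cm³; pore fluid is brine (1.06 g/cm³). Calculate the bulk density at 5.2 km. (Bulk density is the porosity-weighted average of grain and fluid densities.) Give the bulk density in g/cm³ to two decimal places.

2.67 g/cm³

Porosity at depth: n = 0.48·exp(−0.43×5.2) = 0.48×0.1069 = 0.0513
Bulk density: ρ_b = (1−n)ρ_g + n·ρ_f = 0.9487×2.76 + 0.0513×1.06
       = 2.618 + 0.054 = 2.673 g/cm³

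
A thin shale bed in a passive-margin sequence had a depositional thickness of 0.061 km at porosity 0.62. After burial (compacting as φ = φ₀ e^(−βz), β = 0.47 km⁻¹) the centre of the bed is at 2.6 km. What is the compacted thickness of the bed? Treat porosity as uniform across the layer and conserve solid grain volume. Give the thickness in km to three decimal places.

Porosity at 2.6 km: φ = 0.62·exp(−0.47×2.6) = 0.1827
Solid-volume conservation: h(1−φ) = h₀(1−φ₀) ⇒ h = h₀·(1−φ₀)/(1−φ)
h = 0.061 × (1 − 0.62)/(1 − 0.1827) = 0.061 × 0.4649 = 0.0284 km

0.028 km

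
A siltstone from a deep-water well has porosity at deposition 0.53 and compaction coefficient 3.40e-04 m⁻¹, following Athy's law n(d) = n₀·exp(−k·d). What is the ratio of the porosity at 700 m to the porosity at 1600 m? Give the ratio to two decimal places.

Working in km (1 km = 1000 m; k in km⁻¹ = k in m⁻¹ × 1000):
n(d₁)/n(d₂) = e^(−k·d₁)/e^(−k·d₂) = e^{k(d₂−d₁)}
= exp(0.34 × 0.9) = exp(0.306) = 1.3580

1.36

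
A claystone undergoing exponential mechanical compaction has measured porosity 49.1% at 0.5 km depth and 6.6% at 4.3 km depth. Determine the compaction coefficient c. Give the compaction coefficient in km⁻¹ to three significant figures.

0.528 km⁻¹

Athy: φ(z) = φ₀ e^(−cz) ⇒ φ₁/φ₂ = e^{c(z₂−z₁)} ⇒ c = ln(φ₁/φ₂)/(z₂−z₁)
c = ln(0.491/0.066) / (4.3 − 0.5) = ln(7.439) / 3.8 = 2.0068 / 3.8 = 0.5281 km⁻¹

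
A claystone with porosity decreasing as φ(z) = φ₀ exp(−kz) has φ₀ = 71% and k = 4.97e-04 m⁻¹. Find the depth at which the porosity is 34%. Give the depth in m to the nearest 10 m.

Working in km (1 km = 1000 m; k in km⁻¹ = k in m⁻¹ × 1000):
Invert Athy's law: z = ln(φ₀/φ) / k
z = ln(0.71/0.34) / 0.497 = ln(2.088) / 0.497 = 0.7363 / 0.497 = 1.482 km

1480 m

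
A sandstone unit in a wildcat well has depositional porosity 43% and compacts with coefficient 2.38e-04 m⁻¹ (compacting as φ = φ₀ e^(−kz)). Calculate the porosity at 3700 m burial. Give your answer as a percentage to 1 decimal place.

17.8%

Working in km (1 km = 1000 m; k in km⁻¹ = k in m⁻¹ × 1000):
φ = φ₀·exp(−k·z) = 0.43 × exp(−0.238 × 3.7) = 0.43 × exp(−0.8806)
  = 0.43 × 0.4145 = 0.1782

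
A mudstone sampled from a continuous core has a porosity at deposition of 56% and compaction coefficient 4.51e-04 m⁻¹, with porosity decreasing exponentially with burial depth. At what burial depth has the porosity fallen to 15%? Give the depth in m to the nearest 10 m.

2920 m

Working in km (1 km = 1000 m; c in km⁻¹ = c in m⁻¹ × 1000):
Invert Athy's law: z = ln(n₀/n) / c
z = ln(0.56/0.15) / 0.451 = ln(3.733) / 0.451 = 1.3173 / 0.451 = 2.921 km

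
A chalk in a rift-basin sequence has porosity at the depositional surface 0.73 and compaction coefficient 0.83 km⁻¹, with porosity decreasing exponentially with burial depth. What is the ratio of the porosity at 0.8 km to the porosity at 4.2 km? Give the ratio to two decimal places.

φ(d₁)/φ(d₂) = e^(−β·d₁)/e^(−β·d₂) = e^{β(d₂−d₁)}
= exp(0.83 × 3.4) = exp(2.822) = 16.8104

16.81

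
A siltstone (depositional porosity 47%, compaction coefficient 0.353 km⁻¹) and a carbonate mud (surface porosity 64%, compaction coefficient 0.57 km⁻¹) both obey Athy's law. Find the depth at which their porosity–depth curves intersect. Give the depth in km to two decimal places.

1.42 km

Set φ₀ₐ e^(−cₐZ) = φ₀ᵦ e^(−cᵦZ) ⇒ ln(φ₀ₐ/φ₀ᵦ) = (cₐ − cᵦ)·Z
Z = ln(0.47/0.64) / (0.353 − 0.57) = -0.3087 / -0.217 = 1.423 km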